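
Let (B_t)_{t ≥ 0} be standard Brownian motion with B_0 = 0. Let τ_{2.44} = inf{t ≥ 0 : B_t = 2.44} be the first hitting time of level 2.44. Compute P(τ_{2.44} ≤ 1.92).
P(τ_{2.44} ≤ 1.92) = 2(1 − Φ(2.44/√1.92)) = 2(1 − Φ(1.7609)) ≈ 0.0783

By the reflection principle for standard BM, P(τ_b ≤ t) = 2 · P(B_t ≥ b). Since B_t ~ N(0, t), P(B_t ≥ 2.44) = 1 − Φ(2.44/√t) = 1 − Φ(2.44/√1.92) = 1 − Φ(1.7609) ≈ 0.03913. Doubling: P(τ_{2.44} ≤ 1.92) ≈ 2 · 0.03913 = 0.07826 ≈ 0.0783.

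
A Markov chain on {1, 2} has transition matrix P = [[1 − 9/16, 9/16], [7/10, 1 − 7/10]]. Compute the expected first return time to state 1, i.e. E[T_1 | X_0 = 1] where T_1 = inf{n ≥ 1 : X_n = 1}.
E[T_1 | X_0 = 1] = 1/π_1 = 101/56

For an irreducible recurrent Markov chain with stationary distribution π, E[T_i | X_0 = i] = 1/π_i (Kac's formula). Here π_1 = (7/10)/(9/16 + 7/10) = (7/10)/(101/80) = 56/101, so E[T_1 | X_0 = 1] = 1/π_1 = (9/16 + 7/10)/(7/10) = (101/80)/(7/10) = 101/56.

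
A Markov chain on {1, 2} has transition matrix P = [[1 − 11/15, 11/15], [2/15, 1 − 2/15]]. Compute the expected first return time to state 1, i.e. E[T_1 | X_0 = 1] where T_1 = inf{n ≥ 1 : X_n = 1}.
E[T_1 | X_0 = 1] = 1/π_1 = 13/2

For an irreducible recurrent Markov chain with stationary distribution π, E[T_i | X_0 = i] = 1/π_i (Kac's formula). Here π_1 = (2/15)/(11/15 + 2/15) = (2/15)/(13/15) = 2/13, so E[T_1 | X_0 = 1] = 1/π_1 = (11/15 + 2/15)/(2/15) = (13/15)/(2/15) = 13/2.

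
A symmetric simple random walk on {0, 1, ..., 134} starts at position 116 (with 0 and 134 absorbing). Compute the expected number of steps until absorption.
E[τ | X_0 = 116] = 2088

Let v_k = E[τ | X_0 = k]. Boundary: v_0 = v_134 = 0. Recurrence: v_k = 1 + (v_{k-1} + v_{k+1})/2 for 1 ≤ k ≤ 133. The particular solution to v_k − (v_{k-1} + v_{k+1})/2 = 1 is v_k = −k^2. Adding homogeneous solution A + B k and matching boundaries gives v_k = k (134 − k). Substituting k = 116: v_116 = 116 · 18 = 2088.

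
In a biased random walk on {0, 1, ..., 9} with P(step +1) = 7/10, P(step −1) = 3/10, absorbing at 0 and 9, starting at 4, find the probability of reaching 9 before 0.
P(hit 9 before 0) = (1 − (3/7)^4) / (1 − (3/7)^9) = 9748060/10083481

Let u_k denote P(reach 9 before 0 | start at k). Boundary: u_0 = 0, u_9 = 1. Recurrence: u_k = 7/10·u_{k+1} + 3/10·u_{k-1} for 1 ≤ k ≤ 8. Try u_k = A + B·r^k with r = q/p = (3/10)/(7/10) = 3/7. Substitution satisfies the recurrence; boundary conditions give:
  u_k = (1 − r^k) / (1 − r^N) = (1 − (3/7)^4) / (1 − (3/7)^9) = 9748060/10083481.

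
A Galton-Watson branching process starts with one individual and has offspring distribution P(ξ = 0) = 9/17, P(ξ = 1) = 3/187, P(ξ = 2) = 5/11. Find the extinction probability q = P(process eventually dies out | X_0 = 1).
q = 1

Mean offspring μ = 0·9/17 + 1·3/187 + 2·5/11 = 173/187 ≤ 1. For μ ≤ 1 with offspring not concentrated at 1, the Galton-Watson process goes extinct almost surely, so q = 1.
(Algebraic check: The pgf is f(s) = 9/17 + 3/187·s + 5/11·s². The extinction probability q is the smallest fixed point of f in [0, 1]. Setting s = f(s):
  5/11·s² + (3/187 − 1)·s + 9/17 = 0
  5/11·s² − (9/17 + 5/11)·s + 9/17 = 0
which factors as (s − 1)·(5/11·s − 9/17) = 0, giving roots s = 1 and s = (9/17)/(5/11) = 99/85. Since 99/85 ≥ 1, the smallest root in [0, 1] is s = 1.)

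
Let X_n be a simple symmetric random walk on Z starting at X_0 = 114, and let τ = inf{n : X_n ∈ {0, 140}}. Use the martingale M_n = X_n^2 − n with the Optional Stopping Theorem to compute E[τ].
E[τ] = 2964

M_n = X_n^2 − n is a martingale (since E[X_{n+1}^2 | F_n] = X_n^2 + 1). By OST (τ has finite mean in a bounded region), E[M_τ] = E[M_0] = X_0^2 − 0 = 114^2 = 12996. Also E[M_τ] = E[X_τ^2] − E[τ]. The walk exits at 0 or 140, with P(hit 140 first) = 114/140, so E[X_τ^2] = 140^2 · 114/140 + 0 = 15960. Thus E[τ] = E[X_τ^2] − E[M_τ] = 15960 − 12996 = 2964 = 114(140 − 114) = 2964.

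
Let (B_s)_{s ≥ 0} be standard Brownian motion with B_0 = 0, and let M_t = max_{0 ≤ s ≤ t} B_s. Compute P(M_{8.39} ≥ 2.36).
P(M_{8.39} ≥ 2.36) = 2·P(B_{8.39} ≥ 2.36) = 2(1 − Φ(2.36/√8.39)) ≈ 0.4152

By the reflection principle for Brownian motion, P(M_t ≥ a) = 2 · P(B_t ≥ a) for a ≥ 0. Since B_t ~ N(0, t), P(B_t ≥ 2.36) = 1 − Φ(2.36/√t) = 1 − Φ(2.36/√8.39) = 1 − Φ(0.8148). So
  P(M_{8.39} ≥ 2.36) = 2(1 − Φ(0.8148)) ≈ 0.4152.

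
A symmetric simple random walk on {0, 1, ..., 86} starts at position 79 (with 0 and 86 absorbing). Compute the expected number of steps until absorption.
E[τ | X_0 = 79] = 553

Let v_k = E[τ | X_0 = k]. Boundary: v_0 = v_86 = 0. Recurrence: v_k = 1 + (v_{k-1} + v_{k+1})/2 for 1 ≤ k ≤ 85. The particular solution to v_k − (v_{k-1} + v_{k+1})/2 = 1 is v_k = −k^2. Adding homogeneous solution A + B k and matching boundaries gives v_k = k (86 − k). Substituting k = 79: v_79 = 79 · 7 = 553.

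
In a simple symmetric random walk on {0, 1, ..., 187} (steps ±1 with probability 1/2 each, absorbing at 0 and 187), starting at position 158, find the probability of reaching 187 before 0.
P(hit 187 before 0) = 158/187

Let u_k = P(hit 187 before 0 | start at k). Then u_0 = 0, u_187 = 1, and u_k = u_{k-1}/2 + u_{k+1}/2 for 1 ≤ k ≤ 186. This harmonic recurrence is solved by u_k = k/187, giving u_158 = 158/187.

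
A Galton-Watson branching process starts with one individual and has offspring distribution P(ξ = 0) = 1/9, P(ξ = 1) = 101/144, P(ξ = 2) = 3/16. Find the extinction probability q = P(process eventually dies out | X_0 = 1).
q = 16/27

The pgf is f(s) = 1/9 + 101/144·s + 3/16·s². The extinction probability q is the smallest fixed point of f in [0, 1]. Setting s = f(s):
  3/16·s² + (101/144 − 1)·s + 1/9 = 0
  3/16·s² − (1/9 + 3/16)·s + 1/9 = 0
which factors as (s − 1)·(3/16·s − 1/9) = 0, giving roots s = 1 and s = (1/9)/(3/16) = 16/27.
Mean offspring μ = 101/144 + 2·3/16 = 155/144 > 1 (supercritical), so q < 1. The extinction probability is the smaller root: q = (1/9)/(3/16) = 16/27.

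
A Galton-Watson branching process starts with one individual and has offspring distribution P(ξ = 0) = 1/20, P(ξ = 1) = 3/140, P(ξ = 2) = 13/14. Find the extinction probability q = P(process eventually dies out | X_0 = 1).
q = 7/130

The pgf is f(s) = 1/20 + 3/140·s + 13/14·s². The extinction probability q is the smallest fixed point of f in [0, 1]. Setting s = f(s):
  13/14·s² + (3/140 − 1)·s + 1/20 = 0
  13/14·s² − (1/20 + 13/14)·s + 1/20 = 0
which factors as (s − 1)·(13/14·s − 1/20) = 0, giving roots s = 1 and s = (1/20)/(13/14) = 7/130.
Mean offspring μ = 3/140 + 2·13/14 = 263/140 > 1 (supercritical), so q < 1. The extinction probability is the smaller root: q = (1/20)/(13/14) = 7/130.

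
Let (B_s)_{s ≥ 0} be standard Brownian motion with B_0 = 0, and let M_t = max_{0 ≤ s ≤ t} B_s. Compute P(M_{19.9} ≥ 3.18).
P(M_{19.9} ≥ 3.18) = 2·P(B_{19.9} ≥ 3.18) = 2(1 − Φ(3.18/√19.9)) ≈ 0.4759

By the reflection principle for Brownian motion, P(M_t ≥ a) = 2 · P(B_t ≥ a) for a ≥ 0. Since B_t ~ N(0, t), P(B_t ≥ 3.18) = 1 − Φ(3.18/√t) = 1 − Φ(3.18/√19.9) = 1 − Φ(0.7129). So
  P(M_{19.9} ≥ 3.18) = 2(1 − Φ(0.7129)) ≈ 0.4759.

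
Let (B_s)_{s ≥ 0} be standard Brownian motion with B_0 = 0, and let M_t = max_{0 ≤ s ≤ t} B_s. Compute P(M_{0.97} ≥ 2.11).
P(M_{0.97} ≥ 2.11) = 2·P(B_{0.97} ≥ 2.11) = 2(1 − Φ(2.11/√0.97)) ≈ 0.0322

By the reflection principle for Brownian motion, P(M_t ≥ a) = 2 · P(B_t ≥ a) for a ≥ 0. Since B_t ~ N(0, t), P(B_t ≥ 2.11) = 1 − Φ(2.11/√t) = 1 − Φ(2.11/√0.97) = 1 − Φ(2.1424). So
  P(M_{0.97} ≥ 2.11) = 2(1 − Φ(2.1424)) ≈ 0.0322.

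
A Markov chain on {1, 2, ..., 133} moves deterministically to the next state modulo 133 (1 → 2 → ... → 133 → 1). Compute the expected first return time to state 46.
E[T_46 | X_0 = 46] = 133

The chain cycles deterministically, so starting at state 46 it returns in exactly 133 steps. Equivalently, the stationary distribution is uniform π_j = 1/133 for every state j, so by Kac's formula E[T_46] = 1/π_46 = 133.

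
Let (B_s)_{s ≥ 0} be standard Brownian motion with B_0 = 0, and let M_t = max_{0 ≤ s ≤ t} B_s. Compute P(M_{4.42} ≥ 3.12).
P(M_{4.42} ≥ 3.12) = 2·P(B_{4.42} ≥ 3.12) = 2(1 − Φ(3.12/√4.42)) ≈ 0.1378

By the reflection principle for Brownian motion, P(M_t ≥ a) = 2 · P(B_t ≥ a) for a ≥ 0. Since B_t ~ N(0, t), P(B_t ≥ 3.12) = 1 − Φ(3.12/√t) = 1 − Φ(3.12/√4.42) = 1 − Φ(1.4840). So
  P(M_{4.42} ≥ 3.12) = 2(1 − Φ(1.4840)) ≈ 0.1378.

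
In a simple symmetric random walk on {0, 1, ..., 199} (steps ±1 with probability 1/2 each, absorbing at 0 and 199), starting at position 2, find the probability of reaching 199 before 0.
P(hit 199 before 0) = 2/199

Let u_k = P(hit 199 before 0 | start at k). Then u_0 = 0, u_199 = 1, and u_k = u_{k-1}/2 + u_{k+1}/2 for 1 ≤ k ≤ 198. This harmonic recurrence is solved by u_k = k/199, giving u_2 = 2/199.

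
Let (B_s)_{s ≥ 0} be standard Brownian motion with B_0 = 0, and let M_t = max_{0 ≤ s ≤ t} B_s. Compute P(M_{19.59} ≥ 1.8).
P(M_{19.59} ≥ 1.8) = 2·P(B_{19.59} ≥ 1.8) = 2(1 − Φ(1.8/√19.59)) ≈ 0.6842

By the reflection principle for Brownian motion, P(M_t ≥ a) = 2 · P(B_t ≥ a) for a ≥ 0. Since B_t ~ N(0, t), P(B_t ≥ 1.8) = 1 − Φ(1.8/√t) = 1 − Φ(1.8/√19.59) = 1 − Φ(0.4067). So
  P(M_{19.59} ≥ 1.8) = 2(1 − Φ(0.4067)) ≈ 0.6842.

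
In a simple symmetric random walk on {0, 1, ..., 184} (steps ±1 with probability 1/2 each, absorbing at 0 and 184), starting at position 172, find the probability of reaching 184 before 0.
P(hit 184 before 0) = 172/184 = 43/46

Let u_k = P(hit 184 before 0 | start at k). Then u_0 = 0, u_184 = 1, and u_k = u_{k-1}/2 + u_{k+1}/2 for 1 ≤ k ≤ 183. This harmonic recurrence is solved by u_k = k/184, giving u_172 = 172/184 = 43/46.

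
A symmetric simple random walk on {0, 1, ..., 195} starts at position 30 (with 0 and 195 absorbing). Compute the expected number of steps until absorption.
E[τ | X_0 = 30] = 4950

Let v_k = E[τ | X_0 = k]. Boundary: v_0 = v_195 = 0. Recurrence: v_k = 1 + (v_{k-1} + v_{k+1})/2 for 1 ≤ k ≤ 194. The particular solution to v_k − (v_{k-1} + v_{k+1})/2 = 1 is v_k = −k^2. Adding homogeneous solution A + B k and matching boundaries gives v_k = k (195 − k). Substituting k = 30: v_30 = 30 · 165 = 4950.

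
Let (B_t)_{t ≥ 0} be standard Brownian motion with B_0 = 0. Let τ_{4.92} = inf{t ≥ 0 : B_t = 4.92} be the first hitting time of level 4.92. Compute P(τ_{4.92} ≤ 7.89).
P(τ_{4.92} ≤ 7.89) = 2(1 − Φ(4.92/√7.89)) = 2(1 − Φ(1.7516)) ≈ 0.0798

By the reflection principle for standard BM, P(τ_b ≤ t) = 2 · P(B_t ≥ b). Since B_t ~ N(0, t), P(B_t ≥ 4.92) = 1 − Φ(4.92/√t) = 1 − Φ(4.92/√7.89) = 1 − Φ(1.7516) ≈ 0.03992. Doubling: P(τ_{4.92} ≤ 7.89) ≈ 2 · 0.03992 = 0.07984 ≈ 0.0798.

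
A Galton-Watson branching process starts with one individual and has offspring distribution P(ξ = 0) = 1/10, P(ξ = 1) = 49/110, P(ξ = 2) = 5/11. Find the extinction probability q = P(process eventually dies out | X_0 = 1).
q = 11/50

The pgf is f(s) = 1/10 + 49/110·s + 5/11·s². The extinction probability q is the smallest fixed point of f in [0, 1]. Setting s = f(s):
  5/11·s² + (49/110 − 1)·s + 1/10 = 0
  5/11·s² − (1/10 + 5/11)·s + 1/10 = 0
which factors as (s − 1)·(5/11·s − 1/10) = 0, giving roots s = 1 and s = (1/10)/(5/11) = 11/50.
Mean offspring μ = 49/110 + 2·5/11 = 149/110 > 1 (supercritical), so q < 1. The extinction probability is the smaller root: q = (1/10)/(5/11) = 11/50.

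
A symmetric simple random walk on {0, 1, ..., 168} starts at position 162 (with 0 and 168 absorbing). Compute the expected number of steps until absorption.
E[τ | X_0 = 162] = 972

Let v_k = E[τ | X_0 = k]. Boundary: v_0 = v_168 = 0. Recurrence: v_k = 1 + (v_{k-1} + v_{k+1})/2 for 1 ≤ k ≤ 167. The particular solution to v_k − (v_{k-1} + v_{k+1})/2 = 1 is v_k = −k^2. Adding homogeneous solution A + B k and matching boundaries gives v_k = k (168 − k). Substituting k = 162: v_162 = 162 · 6 = 972.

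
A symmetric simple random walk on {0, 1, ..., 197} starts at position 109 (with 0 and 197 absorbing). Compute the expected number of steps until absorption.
E[τ | X_0 = 109] = 9592

Let v_k = E[τ | X_0 = k]. Boundary: v_0 = v_197 = 0. Recurrence: v_k = 1 + (v_{k-1} + v_{k+1})/2 for 1 ≤ k ≤ 196. The particular solution to v_k − (v_{k-1} + v_{k+1})/2 = 1 is v_k = −k^2. Adding homogeneous solution A + B k and matching boundaries gives v_k = k (197 − k). Substituting k = 109: v_109 = 109 · 88 = 9592.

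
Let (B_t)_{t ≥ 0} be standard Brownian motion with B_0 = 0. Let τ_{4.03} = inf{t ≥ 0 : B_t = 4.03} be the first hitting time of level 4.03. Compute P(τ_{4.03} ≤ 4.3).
P(τ_{4.03} ≤ 4.3) = 2(1 − Φ(4.03/√4.3)) = 2(1 − Φ(1.9434)) ≈ 0.0520

By the reflection principle for standard BM, P(τ_b ≤ t) = 2 · P(B_t ≥ b). Since B_t ~ N(0, t), P(B_t ≥ 4.03) = 1 − Φ(4.03/√t) = 1 − Φ(4.03/√4.3) = 1 − Φ(1.9434) ≈ 0.02598. Doubling: P(τ_{4.03} ≤ 4.3) ≈ 2 · 0.02598 = 0.05196 ≈ 0.0520.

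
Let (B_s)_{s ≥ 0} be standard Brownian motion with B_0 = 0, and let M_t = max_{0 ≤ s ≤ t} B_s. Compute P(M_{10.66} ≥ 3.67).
P(M_{10.66} ≥ 3.67) = 2·P(B_{10.66} ≥ 3.67) = 2(1 − Φ(3.67/√10.66)) ≈ 0.2610

By the reflection principle for Brownian motion, P(M_t ≥ a) = 2 · P(B_t ≥ a) for a ≥ 0. Since B_t ~ N(0, t), P(B_t ≥ 3.67) = 1 − Φ(3.67/√t) = 1 − Φ(3.67/√10.66) = 1 − Φ(1.1241). So
  P(M_{10.66} ≥ 3.67) = 2(1 − Φ(1.1241)) ≈ 0.2610.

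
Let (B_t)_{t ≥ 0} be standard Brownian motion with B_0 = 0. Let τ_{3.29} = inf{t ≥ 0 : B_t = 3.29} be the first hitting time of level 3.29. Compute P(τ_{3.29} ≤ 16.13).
P(τ_{3.29} ≤ 16.13) = 2(1 − Φ(3.29/√16.13)) = 2(1 − Φ(0.8192)) ≈ 0.4127

By the reflection principle for standard BM, P(τ_b ≤ t) = 2 · P(B_t ≥ b). Since B_t ~ N(0, t), P(B_t ≥ 3.29) = 1 − Φ(3.29/√t) = 1 − Φ(3.29/√16.13) = 1 − Φ(0.8192) ≈ 0.20634. Doubling: P(τ_{3.29} ≤ 16.13) ≈ 2 · 0.20634 = 0.41268 ≈ 0.4127.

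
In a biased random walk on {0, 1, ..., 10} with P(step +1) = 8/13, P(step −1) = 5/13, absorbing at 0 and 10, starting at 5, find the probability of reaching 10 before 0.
P(hit 10 before 0) = (1 − (5/8)^5) / (1 − (5/8)^10) = 32768/35893

Let u_k denote P(reach 10 before 0 | start at k). Boundary: u_0 = 0, u_10 = 1. Recurrence: u_k = 8/13·u_{k+1} + 5/13·u_{k-1} for 1 ≤ k ≤ 9. Try u_k = A + B·r^k with r = q/p = (5/13)/(8/13) = 5/8. Substitution satisfies the recurrence; boundary conditions give:
  u_k = (1 − r^k) / (1 − r^N) = (1 − (5/8)^5) / (1 − (5/8)^10) = 32768/35893.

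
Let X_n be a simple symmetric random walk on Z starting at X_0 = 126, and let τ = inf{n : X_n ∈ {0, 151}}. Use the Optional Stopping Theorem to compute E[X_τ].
E[X_τ] = 126

X_n is a martingale and τ is a bounded-mean stopping time (indeed τ is finite a.s. with bounded expectation since the walk is in a bounded region). By the OST, E[X_τ] = E[X_0] = 126. Equivalently: E[X_τ] = 151 · P(hit 151 first) + 0 · P(hit 0 first) = 151 · (126/151) = 126.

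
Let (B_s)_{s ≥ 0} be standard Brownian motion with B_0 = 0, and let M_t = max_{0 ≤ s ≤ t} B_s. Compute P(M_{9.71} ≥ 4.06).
P(M_{9.71} ≥ 4.06) = 2·P(B_{9.71} ≥ 4.06) = 2(1 − Φ(4.06/√9.71)) ≈ 0.1926

By the reflection principle for Brownian motion, P(M_t ≥ a) = 2 · P(B_t ≥ a) for a ≥ 0. Since B_t ~ N(0, t), P(B_t ≥ 4.06) = 1 − Φ(4.06/√t) = 1 − Φ(4.06/√9.71) = 1 − Φ(1.3029). So
  P(M_{9.71} ≥ 4.06) = 2(1 − Φ(1.3029)) ≈ 0.1926.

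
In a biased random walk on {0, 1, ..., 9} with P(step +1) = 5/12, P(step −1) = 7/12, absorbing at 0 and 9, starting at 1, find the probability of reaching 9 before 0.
P(hit 9 before 0) = (1 − (7/5)^1) / (1 − (7/5)^9) = 390625/19200241

Let u_k denote P(reach 9 before 0 | start at k). Boundary: u_0 = 0, u_9 = 1. Recurrence: u_k = 5/12·u_{k+1} + 7/12·u_{k-1} for 1 ≤ k ≤ 8. Try u_k = A + B·r^k with r = q/p = (7/12)/(5/12) = 7/5. Substitution satisfies the recurrence; boundary conditions give:
  u_k = (1 − r^k) / (1 − r^N) = (1 − (7/5)^1) / (1 − (7/5)^9) = 390625/19200241.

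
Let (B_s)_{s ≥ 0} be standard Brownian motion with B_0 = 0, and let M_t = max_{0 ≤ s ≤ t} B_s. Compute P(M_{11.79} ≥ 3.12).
P(M_{11.79} ≥ 3.12) = 2·P(B_{11.79} ≥ 3.12) = 2(1 − Φ(3.12/√11.79)) ≈ 0.3635

By the reflection principle for Brownian motion, P(M_t ≥ a) = 2 · P(B_t ≥ a) for a ≥ 0. Since B_t ~ N(0, t), P(B_t ≥ 3.12) = 1 − Φ(3.12/√t) = 1 − Φ(3.12/√11.79) = 1 − Φ(0.9087). So
  P(M_{11.79} ≥ 3.12) = 2(1 − Φ(0.9087)) ≈ 0.3635.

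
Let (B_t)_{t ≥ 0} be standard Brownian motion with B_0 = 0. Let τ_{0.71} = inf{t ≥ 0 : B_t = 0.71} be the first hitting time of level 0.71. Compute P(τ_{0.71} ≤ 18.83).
P(τ_{0.71} ≤ 18.83) = 2(1 − Φ(0.71/√18.83)) = 2(1 − Φ(0.1636)) ≈ 0.8700

By the reflection principle for standard BM, P(τ_b ≤ t) = 2 · P(B_t ≥ b). Since B_t ~ N(0, t), P(B_t ≥ 0.71) = 1 − Φ(0.71/√t) = 1 − Φ(0.71/√18.83) = 1 − Φ(0.1636) ≈ 0.43502. Doubling: P(τ_{0.71} ≤ 18.83) ≈ 2 · 0.43502 = 0.87004 ≈ 0.8700.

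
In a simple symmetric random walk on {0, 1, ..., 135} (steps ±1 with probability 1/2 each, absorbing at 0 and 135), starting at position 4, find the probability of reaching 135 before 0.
P(hit 135 before 0) = 4/135

Let u_k = P(hit 135 before 0 | start at k). Then u_0 = 0, u_135 = 1, and u_k = u_{k-1}/2 + u_{k+1}/2 for 1 ≤ k ≤ 134. This harmonic recurrence is solved by u_k = k/135, giving u_4 = 4/135.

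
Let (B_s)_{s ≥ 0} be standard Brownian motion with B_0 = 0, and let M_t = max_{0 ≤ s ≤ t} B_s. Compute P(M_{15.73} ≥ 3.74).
P(M_{15.73} ≥ 3.74) = 2·P(B_{15.73} ≥ 3.74) = 2(1 − Φ(3.74/√15.73)) ≈ 0.3457

By the reflection principle for Brownian motion, P(M_t ≥ a) = 2 · P(B_t ≥ a) for a ≥ 0. Since B_t ~ N(0, t), P(B_t ≥ 3.74) = 1 − Φ(3.74/√t) = 1 − Φ(3.74/√15.73) = 1 − Φ(0.9430). So
  P(M_{15.73} ≥ 3.74) = 2(1 − Φ(0.9430)) ≈ 0.3457.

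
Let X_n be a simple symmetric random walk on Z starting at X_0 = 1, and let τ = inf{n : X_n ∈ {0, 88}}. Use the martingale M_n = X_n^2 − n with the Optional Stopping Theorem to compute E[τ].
E[τ] = 87

M_n = X_n^2 − n is a martingale (since E[X_{n+1}^2 | F_n] = X_n^2 + 1). By OST (τ has finite mean in a bounded region), E[M_τ] = E[M_0] = X_0^2 − 0 = 1^2 = 1. Also E[M_τ] = E[X_τ^2] − E[τ]. The walk exits at 0 or 88, with P(hit 88 first) = 1/88, so E[X_τ^2] = 88^2 · 1/88 + 0 = 88. Thus E[τ] = E[X_τ^2] − E[M_τ] = 88 − 1 = 87 = 1(88 − 1) = 87.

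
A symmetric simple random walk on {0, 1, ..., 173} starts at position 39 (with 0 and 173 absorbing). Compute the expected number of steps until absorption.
E[τ | X_0 = 39] = 5226

Let v_k = E[τ | X_0 = k]. Boundary: v_0 = v_173 = 0. Recurrence: v_k = 1 + (v_{k-1} + v_{k+1})/2 for 1 ≤ k ≤ 172. The particular solution to v_k − (v_{k-1} + v_{k+1})/2 = 1 is v_k = −k^2. Adding homogeneous solution A + B k and matching boundaries gives v_k = k (173 − k). Substituting k = 39: v_39 = 39 · 134 = 5226.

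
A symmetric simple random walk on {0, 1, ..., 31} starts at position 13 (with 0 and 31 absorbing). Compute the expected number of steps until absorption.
E[τ | X_0 = 13] = 234

Let v_k = E[τ | X_0 = k]. Boundary: v_0 = v_31 = 0. Recurrence: v_k = 1 + (v_{k-1} + v_{k+1})/2 for 1 ≤ k ≤ 30. The particular solution to v_k − (v_{k-1} + v_{k+1})/2 = 1 is v_k = −k^2. Adding homogeneous solution A + B k and matching boundaries gives v_k = k (31 − k). Substituting k = 13: v_13 = 13 · 18 = 234.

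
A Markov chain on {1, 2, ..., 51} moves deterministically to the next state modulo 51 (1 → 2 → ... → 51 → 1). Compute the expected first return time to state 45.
E[T_45 | X_0 = 45] = 51

The chain cycles deterministically, so starting at state 45 it returns in exactly 51 steps. Equivalently, the stationary distribution is uniform π_j = 1/51 for every state j, so by Kac's formula E[T_45] = 1/π_45 = 51.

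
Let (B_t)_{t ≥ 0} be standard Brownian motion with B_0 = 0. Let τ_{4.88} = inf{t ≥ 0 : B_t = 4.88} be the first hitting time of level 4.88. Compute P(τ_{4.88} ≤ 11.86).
P(τ_{4.88} ≤ 11.86) = 2(1 − Φ(4.88/√11.86)) = 2(1 − Φ(1.4170)) ≈ 0.1565

By the reflection principle for standard BM, P(τ_b ≤ t) = 2 · P(B_t ≥ b). Since B_t ~ N(0, t), P(B_t ≥ 4.88) = 1 − Φ(4.88/√t) = 1 − Φ(4.88/√11.86) = 1 − Φ(1.4170) ≈ 0.07824. Doubling: P(τ_{4.88} ≤ 11.86) ≈ 2 · 0.07824 = 0.15648 ≈ 0.1565.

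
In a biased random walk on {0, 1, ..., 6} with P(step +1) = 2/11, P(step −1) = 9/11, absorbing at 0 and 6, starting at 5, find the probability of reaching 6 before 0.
P(hit 6 before 0) = (1 − (9/2)^5) / (1 − (9/2)^6) = 16862/75911

Let u_k denote P(reach 6 before 0 | start at k). Boundary: u_0 = 0, u_6 = 1. Recurrence: u_k = 2/11·u_{k+1} + 9/11·u_{k-1} for 1 ≤ k ≤ 5. Try u_k = A + B·r^k with r = q/p = (9/11)/(2/11) = 9/2. Substitution satisfies the recurrence; boundary conditions give:
  u_k = (1 − r^k) / (1 − r^N) = (1 − (9/2)^5) / (1 − (9/2)^6) = 16862/75911.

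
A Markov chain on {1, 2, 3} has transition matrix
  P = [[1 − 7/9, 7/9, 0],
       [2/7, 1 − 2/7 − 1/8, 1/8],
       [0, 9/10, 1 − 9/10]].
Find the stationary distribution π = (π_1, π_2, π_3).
π = (648/2657, 1764/2657, 245/2657)

This is a birth-death chain on three states, which satisfies detailed balance: π_1 · P_{12} = π_2 · P_{21} and π_2 · P_{23} = π_3 · P_{32}.
From π_1 · 7/9 = π_2 · 2/7: π_2/π_1 = (7/9)/(2/7) = 49/18.
From π_2 · 1/8 = π_3 · 9/10: π_3/π_2 = (1/8)/(9/10) = 5/36.
Take π_1 proportional to 1; then unnormalized π = (1, 49/18, 245/648). Normalize by dividing by the sum 2657/648:
  π = (648/2657, 1764/2657, 245/2657).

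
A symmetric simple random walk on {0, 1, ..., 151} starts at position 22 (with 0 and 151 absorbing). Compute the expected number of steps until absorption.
E[τ | X_0 = 22] = 2838

Let v_k = E[τ | X_0 = k]. Boundary: v_0 = v_151 = 0. Recurrence: v_k = 1 + (v_{k-1} + v_{k+1})/2 for 1 ≤ k ≤ 150. The particular solution to v_k − (v_{k-1} + v_{k+1})/2 = 1 is v_k = −k^2. Adding homogeneous solution A + B k and matching boundaries gives v_k = k (151 − k). Substituting k = 22: v_22 = 22 · 129 = 2838.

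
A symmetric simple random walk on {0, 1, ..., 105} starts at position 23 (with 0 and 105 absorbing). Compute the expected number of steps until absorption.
E[τ | X_0 = 23] = 1886

Let v_k = E[τ | X_0 = k]. Boundary: v_0 = v_105 = 0. Recurrence: v_k = 1 + (v_{k-1} + v_{k+1})/2 for 1 ≤ k ≤ 104. The particular solution to v_k − (v_{k-1} + v_{k+1})/2 = 1 is v_k = −k^2. Adding homogeneous solution A + B k and matching boundaries gives v_k = k (105 − k). Substituting k = 23: v_23 = 23 · 82 = 1886.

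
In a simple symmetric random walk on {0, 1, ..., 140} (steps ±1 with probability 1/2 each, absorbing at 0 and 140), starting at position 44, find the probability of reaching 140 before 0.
P(hit 140 before 0) = 44/140 = 11/35

Let u_k = P(hit 140 before 0 | start at k). Then u_0 = 0, u_140 = 1, and u_k = u_{k-1}/2 + u_{k+1}/2 for 1 ≤ k ≤ 139. This harmonic recurrence is solved by u_k = k/140, giving u_44 = 44/140 = 11/35.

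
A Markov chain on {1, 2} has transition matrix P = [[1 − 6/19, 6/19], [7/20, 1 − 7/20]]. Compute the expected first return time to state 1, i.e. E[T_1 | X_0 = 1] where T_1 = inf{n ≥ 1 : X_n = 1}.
E[T_1 | X_0 = 1] = 1/π_1 = 253/133

For an irreducible recurrent Markov chain with stationary distribution π, E[T_i | X_0 = i] = 1/π_i (Kac's formula). Here π_1 = (7/20)/(6/19 + 7/20) = (7/20)/(253/380) = 133/253, so E[T_1 | X_0 = 1] = 1/π_1 = (6/19 + 7/20)/(7/20) = (253/380)/(7/20) = 253/133.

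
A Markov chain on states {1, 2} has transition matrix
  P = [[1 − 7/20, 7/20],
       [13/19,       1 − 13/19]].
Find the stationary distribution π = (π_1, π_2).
π_1 = 260/393, π_2 = 133/393

Solve πP = π with π_1 + π_2 = 1. From πP = π: π_1 · (1 − 7/20) + π_2 · 13/19 = π_1 ⇒ π_2 · 13/19 = π_1 · 7/20 ⇒ π_2/π_1 = (7/20)/(13/19) = 133/260. Together with π_1 + π_2 = 1:
  π_1 = (13/19)/(7/20 + 13/19) = (13/19)/(393/380) = 260/393,
  π_2 = (7/20)/(7/20 + 13/19) = (7/20)/(393/380) = 133/393.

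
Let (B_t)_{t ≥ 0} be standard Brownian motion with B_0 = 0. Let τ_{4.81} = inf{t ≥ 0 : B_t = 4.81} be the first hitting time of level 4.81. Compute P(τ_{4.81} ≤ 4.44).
P(τ_{4.81} ≤ 4.44) = 2(1 − Φ(4.81/√4.44)) = 2(1 − Φ(2.2827)) ≈ 0.0224

By the reflection principle for standard BM, P(τ_b ≤ t) = 2 · P(B_t ≥ b). Since B_t ~ N(0, t), P(B_t ≥ 4.81) = 1 − Φ(4.81/√t) = 1 − Φ(4.81/√4.44) = 1 − Φ(2.2827) ≈ 0.01122. Doubling: P(τ_{4.81} ≤ 4.44) ≈ 2 · 0.01122 = 0.02244 ≈ 0.0224.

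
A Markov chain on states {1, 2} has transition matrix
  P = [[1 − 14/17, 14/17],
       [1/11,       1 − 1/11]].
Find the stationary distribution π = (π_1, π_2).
π_1 = 17/171, π_2 = 154/171

Solve πP = π with π_1 + π_2 = 1. From πP = π: π_1 · (1 − 14/17) + π_2 · 1/11 = π_1 ⇒ π_2 · 1/11 = π_1 · 14/17 ⇒ π_2/π_1 = (14/17)/(1/11) = 154/17. Together with π_1 + π_2 = 1:
  π_1 = (1/11)/(14/17 + 1/11) = (1/11)/(171/187) = 17/171,
  π_2 = (14/17)/(14/17 + 1/11) = (14/17)/(171/187) = 154/171.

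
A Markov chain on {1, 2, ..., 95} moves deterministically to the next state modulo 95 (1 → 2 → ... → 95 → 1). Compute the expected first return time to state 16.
E[T_16 | X_0 = 16] = 95

The chain cycles deterministically, so starting at state 16 it returns in exactly 95 steps. Equivalently, the stationary distribution is uniform π_j = 1/95 for every state j, so by Kac's formula E[T_16] = 1/π_16 = 95.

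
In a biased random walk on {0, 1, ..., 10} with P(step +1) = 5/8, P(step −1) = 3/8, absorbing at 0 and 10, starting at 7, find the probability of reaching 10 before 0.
P(hit 10 before 0) = (1 − (3/5)^7) / (1 − (3/5)^10) = 4746125/4853288

Let u_k denote P(reach 10 before 0 | start at k). Boundary: u_0 = 0, u_10 = 1. Recurrence: u_k = 5/8·u_{k+1} + 3/8·u_{k-1} for 1 ≤ k ≤ 9. Try u_k = A + B·r^k with r = q/p = (3/8)/(5/8) = 3/5. Substitution satisfies the recurrence; boundary conditions give:
  u_k = (1 − r^k) / (1 − r^N) = (1 − (3/5)^7) / (1 − (3/5)^10) = 4746125/4853288.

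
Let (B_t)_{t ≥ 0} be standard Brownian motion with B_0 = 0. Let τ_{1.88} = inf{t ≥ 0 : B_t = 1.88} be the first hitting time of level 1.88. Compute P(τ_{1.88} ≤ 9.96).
P(τ_{1.88} ≤ 9.96) = 2(1 − Φ(1.88/√9.96)) = 2(1 − Φ(0.5957)) ≈ 0.5514

By the reflection principle for standard BM, P(τ_b ≤ t) = 2 · P(B_t ≥ b). Since B_t ~ N(0, t), P(B_t ≥ 1.88) = 1 − Φ(1.88/√t) = 1 − Φ(1.88/√9.96) = 1 − Φ(0.5957) ≈ 0.27569. Doubling: P(τ_{1.88} ≤ 9.96) ≈ 2 · 0.27569 = 0.55138 ≈ 0.5514.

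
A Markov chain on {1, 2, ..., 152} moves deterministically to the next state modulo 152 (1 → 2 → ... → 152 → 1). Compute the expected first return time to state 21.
E[T_21 | X_0 = 21] = 152

The chain cycles deterministically, so starting at state 21 it returns in exactly 152 steps. Equivalently, the stationary distribution is uniform π_j = 1/152 for every state j, so by Kac's formula E[T_21] = 1/π_21 = 152.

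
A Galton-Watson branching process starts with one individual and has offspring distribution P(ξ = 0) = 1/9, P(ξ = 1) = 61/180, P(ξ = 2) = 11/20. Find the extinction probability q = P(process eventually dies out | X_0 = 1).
q = 20/99

The pgf is f(s) = 1/9 + 61/180·s + 11/20·s². The extinction probability q is the smallest fixed point of f in [0, 1]. Setting s = f(s):
  11/20·s² + (61/180 − 1)·s + 1/9 = 0
  11/20·s² − (1/9 + 11/20)·s + 1/9 = 0
which factors as (s − 1)·(11/20·s − 1/9) = 0, giving roots s = 1 and s = (1/9)/(11/20) = 20/99.
Mean offspring μ = 61/180 + 2·11/20 = 259/180 > 1 (supercritical), so q < 1. The extinction probability is the smaller root: q = (1/9)/(11/20) = 20/99.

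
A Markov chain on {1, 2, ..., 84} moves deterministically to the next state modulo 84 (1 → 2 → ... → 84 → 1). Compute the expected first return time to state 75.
E[T_75 | X_0 = 75] = 84

The chain cycles deterministically, so starting at state 75 it returns in exactly 84 steps. Equivalently, the stationary distribution is uniform π_j = 1/84 for every state j, so by Kac's formula E[T_75] = 1/π_75 = 84.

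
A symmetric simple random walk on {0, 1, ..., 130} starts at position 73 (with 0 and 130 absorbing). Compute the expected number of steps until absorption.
E[τ | X_0 = 73] = 4161

Let v_k = E[τ | X_0 = k]. Boundary: v_0 = v_130 = 0. Recurrence: v_k = 1 + (v_{k-1} + v_{k+1})/2 for 1 ≤ k ≤ 129. The particular solution to v_k − (v_{k-1} + v_{k+1})/2 = 1 is v_k = −k^2. Adding homogeneous solution A + B k and matching boundaries gives v_k = k (130 − k). Substituting k = 73: v_73 = 73 · 57 = 4161.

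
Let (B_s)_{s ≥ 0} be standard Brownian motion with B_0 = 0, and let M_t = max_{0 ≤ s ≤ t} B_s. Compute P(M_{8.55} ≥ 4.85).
P(M_{8.55} ≥ 4.85) = 2·P(B_{8.55} ≥ 4.85) = 2(1 − Φ(4.85/√8.55)) ≈ 0.0972

By the reflection principle for Brownian motion, P(M_t ≥ a) = 2 · P(B_t ≥ a) for a ≥ 0. Since B_t ~ N(0, t), P(B_t ≥ 4.85) = 1 − Φ(4.85/√t) = 1 − Φ(4.85/√8.55) = 1 − Φ(1.6587). So
  P(M_{8.55} ≥ 4.85) = 2(1 − Φ(1.6587)) ≈ 0.0972.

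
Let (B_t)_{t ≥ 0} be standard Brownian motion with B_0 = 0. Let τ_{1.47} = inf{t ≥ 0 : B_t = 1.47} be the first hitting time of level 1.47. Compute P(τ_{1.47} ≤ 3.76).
P(τ_{1.47} ≤ 3.76) = 2(1 − Φ(1.47/√3.76)) = 2(1 − Φ(0.7581)) ≈ 0.4484

By the reflection principle for standard BM, P(τ_b ≤ t) = 2 · P(B_t ≥ b). Since B_t ~ N(0, t), P(B_t ≥ 1.47) = 1 − Φ(1.47/√t) = 1 − Φ(1.47/√3.76) = 1 − Φ(0.7581) ≈ 0.22420. Doubling: P(τ_{1.47} ≤ 3.76) ≈ 2 · 0.22420 = 0.44840 ≈ 0.4484.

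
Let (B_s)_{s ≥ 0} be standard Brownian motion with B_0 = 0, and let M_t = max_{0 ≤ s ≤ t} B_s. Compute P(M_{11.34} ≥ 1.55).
P(M_{11.34} ≥ 1.55) = 2·P(B_{11.34} ≥ 1.55) = 2(1 − Φ(1.55/√11.34)) ≈ 0.6453

By the reflection principle for Brownian motion, P(M_t ≥ a) = 2 · P(B_t ≥ a) for a ≥ 0. Since B_t ~ N(0, t), P(B_t ≥ 1.55) = 1 − Φ(1.55/√t) = 1 − Φ(1.55/√11.34) = 1 − Φ(0.4603). So
  P(M_{11.34} ≥ 1.55) = 2(1 − Φ(0.4603)) ≈ 0.6453.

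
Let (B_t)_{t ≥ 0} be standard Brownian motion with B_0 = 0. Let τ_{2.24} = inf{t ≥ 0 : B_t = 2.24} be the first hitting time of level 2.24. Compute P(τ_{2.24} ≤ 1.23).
P(τ_{2.24} ≤ 1.23) = 2(1 − Φ(2.24/√1.23)) = 2(1 − Φ(2.0197)) ≈ 0.0434

By the reflection principle for standard BM, P(τ_b ≤ t) = 2 · P(B_t ≥ b). Since B_t ~ N(0, t), P(B_t ≥ 2.24) = 1 − Φ(2.24/√t) = 1 − Φ(2.24/√1.23) = 1 − Φ(2.0197) ≈ 0.02171. Doubling: P(τ_{2.24} ≤ 1.23) ≈ 2 · 0.02171 = 0.04342 ≈ 0.0434.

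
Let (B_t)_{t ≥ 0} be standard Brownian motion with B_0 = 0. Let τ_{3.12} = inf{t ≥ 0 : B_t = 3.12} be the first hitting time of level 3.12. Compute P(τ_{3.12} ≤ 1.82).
P(τ_{3.12} ≤ 1.82) = 2(1 − Φ(3.12/√1.82)) = 2(1 − Φ(2.3127)) ≈ 0.0207

By the reflection principle for standard BM, P(τ_b ≤ t) = 2 · P(B_t ≥ b). Since B_t ~ N(0, t), P(B_t ≥ 3.12) = 1 − Φ(3.12/√t) = 1 − Φ(3.12/√1.82) = 1 − Φ(2.3127) ≈ 0.01037. Doubling: P(τ_{3.12} ≤ 1.82) ≈ 2 · 0.01037 = 0.02074 ≈ 0.0207.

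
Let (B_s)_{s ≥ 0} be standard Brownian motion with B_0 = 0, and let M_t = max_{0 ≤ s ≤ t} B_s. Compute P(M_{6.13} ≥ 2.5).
P(M_{6.13} ≥ 2.5) = 2·P(B_{6.13} ≥ 2.5) = 2(1 − Φ(2.5/√6.13)) ≈ 0.3126

By the reflection principle for Brownian motion, P(M_t ≥ a) = 2 · P(B_t ≥ a) for a ≥ 0. Since B_t ~ N(0, t), P(B_t ≥ 2.5) = 1 − Φ(2.5/√t) = 1 − Φ(2.5/√6.13) = 1 − Φ(1.0097). So
  P(M_{6.13} ≥ 2.5) = 2(1 − Φ(1.0097)) ≈ 0.3126.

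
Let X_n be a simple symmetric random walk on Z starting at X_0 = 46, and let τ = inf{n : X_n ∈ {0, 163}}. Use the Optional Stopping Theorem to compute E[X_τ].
E[X_τ] = 46

X_n is a martingale and τ is a bounded-mean stopping time (indeed τ is finite a.s. with bounded expectation since the walk is in a bounded region). By the OST, E[X_τ] = E[X_0] = 46. Equivalently: E[X_τ] = 163 · P(hit 163 first) + 0 · P(hit 0 first) = 163 · (46/163) = 46.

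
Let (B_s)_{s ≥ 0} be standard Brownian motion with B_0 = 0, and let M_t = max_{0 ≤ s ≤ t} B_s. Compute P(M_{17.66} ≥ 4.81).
P(M_{17.66} ≥ 4.81) = 2·P(B_{17.66} ≥ 4.81) = 2(1 − Φ(4.81/√17.66)) ≈ 0.2524

By the reflection principle for Brownian motion, P(M_t ≥ a) = 2 · P(B_t ≥ a) for a ≥ 0. Since B_t ~ N(0, t), P(B_t ≥ 4.81) = 1 − Φ(4.81/√t) = 1 − Φ(4.81/√17.66) = 1 − Φ(1.1446). So
  P(M_{17.66} ≥ 4.81) = 2(1 − Φ(1.1446)) ≈ 0.2524.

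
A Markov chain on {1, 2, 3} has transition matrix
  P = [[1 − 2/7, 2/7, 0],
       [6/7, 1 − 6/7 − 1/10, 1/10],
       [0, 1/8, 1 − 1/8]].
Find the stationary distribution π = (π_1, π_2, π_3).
π = (5/8, 5/24, 1/6)

This is a birth-death chain on three states, which satisfies detailed balance: π_1 · P_{12} = π_2 · P_{21} and π_2 · P_{23} = π_3 · P_{32}.
From π_1 · 2/7 = π_2 · 6/7: π_2/π_1 = (2/7)/(6/7) = 1/3.
From π_2 · 1/10 = π_3 · 1/8: π_3/π_2 = (1/10)/(1/8) = 4/5.
Take π_1 proportional to 1; then unnormalized π = (1, 1/3, 4/15). Normalize by dividing by the sum 8/5:
  π = (5/8, 5/24, 1/6).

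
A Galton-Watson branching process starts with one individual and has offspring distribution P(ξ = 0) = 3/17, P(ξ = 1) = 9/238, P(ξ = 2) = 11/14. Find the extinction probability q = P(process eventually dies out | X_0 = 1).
q = 42/187

The pgf is f(s) = 3/17 + 9/238·s + 11/14·s². The extinction probability q is the smallest fixed point of f in [0, 1]. Setting s = f(s):
  11/14·s² + (9/238 − 1)·s + 3/17 = 0
  11/14·s² − (3/17 + 11/14)·s + 3/17 = 0
which factors as (s − 1)·(11/14·s − 3/17) = 0, giving roots s = 1 and s = (3/17)/(11/14) = 42/187.
Mean offspring μ = 9/238 + 2·11/14 = 383/238 > 1 (supercritical), so q < 1. The extinction probability is the smaller root: q = (3/17)/(11/14) = 42/187.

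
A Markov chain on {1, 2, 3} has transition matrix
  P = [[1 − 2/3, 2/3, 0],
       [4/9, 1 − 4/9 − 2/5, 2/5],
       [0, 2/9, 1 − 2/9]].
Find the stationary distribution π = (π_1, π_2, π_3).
π = (5/26, 15/52, 27/52)

This is a birth-death chain on three states, which satisfies detailed balance: π_1 · P_{12} = π_2 · P_{21} and π_2 · P_{23} = π_3 · P_{32}.
From π_1 · 2/3 = π_2 · 4/9: π_2/π_1 = (2/3)/(4/9) = 3/2.
From π_2 · 2/5 = π_3 · 2/9: π_3/π_2 = (2/5)/(2/9) = 9/5.
Take π_1 proportional to 1; then unnormalized π = (1, 3/2, 27/10). Normalize by dividing by the sum 26/5:
  π = (5/26, 15/52, 27/52).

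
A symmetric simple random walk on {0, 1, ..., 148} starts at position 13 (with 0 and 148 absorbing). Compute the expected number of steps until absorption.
E[τ | X_0 = 13] = 1755

Let v_k = E[τ | X_0 = k]. Boundary: v_0 = v_148 = 0. Recurrence: v_k = 1 + (v_{k-1} + v_{k+1})/2 for 1 ≤ k ≤ 147. The particular solution to v_k − (v_{k-1} + v_{k+1})/2 = 1 is v_k = −k^2. Adding homogeneous solution A + B k and matching boundaries gives v_k = k (148 − k). Substituting k = 13: v_13 = 13 · 135 = 1755.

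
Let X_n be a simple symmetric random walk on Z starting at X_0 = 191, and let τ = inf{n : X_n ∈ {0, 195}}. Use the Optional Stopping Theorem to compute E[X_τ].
E[X_τ] = 191

X_n is a martingale and τ is a bounded-mean stopping time (indeed τ is finite a.s. with bounded expectation since the walk is in a bounded region). By the OST, E[X_τ] = E[X_0] = 191. Equivalently: E[X_τ] = 195 · P(hit 195 first) + 0 · P(hit 0 first) = 195 · (191/195) = 191.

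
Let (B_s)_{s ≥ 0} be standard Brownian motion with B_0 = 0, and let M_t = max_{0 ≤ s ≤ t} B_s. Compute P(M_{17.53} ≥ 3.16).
P(M_{17.53} ≥ 3.16) = 2·P(B_{17.53} ≥ 3.16) = 2(1 − Φ(3.16/√17.53)) ≈ 0.4504

By the reflection principle for Brownian motion, P(M_t ≥ a) = 2 · P(B_t ≥ a) for a ≥ 0. Since B_t ~ N(0, t), P(B_t ≥ 3.16) = 1 − Φ(3.16/√t) = 1 − Φ(3.16/√17.53) = 1 − Φ(0.7547). So
  P(M_{17.53} ≥ 3.16) = 2(1 − Φ(0.7547)) ≈ 0.4504.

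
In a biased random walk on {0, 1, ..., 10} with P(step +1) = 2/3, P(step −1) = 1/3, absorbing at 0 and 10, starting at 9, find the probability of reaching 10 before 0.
P(hit 10 before 0) = (1 − (1/2)^9) / (1 − (1/2)^10) = 1022/1023

Let u_k denote P(reach 10 before 0 | start at k). Boundary: u_0 = 0, u_10 = 1. Recurrence: u_k = 2/3·u_{k+1} + 1/3·u_{k-1} for 1 ≤ k ≤ 9. Try u_k = A + B·r^k with r = q/p = (1/3)/(2/3) = 1/2. Substitution satisfies the recurrence; boundary conditions give:
  u_k = (1 − r^k) / (1 − r^N) = (1 − (1/2)^9) / (1 − (1/2)^10) = 1022/1023.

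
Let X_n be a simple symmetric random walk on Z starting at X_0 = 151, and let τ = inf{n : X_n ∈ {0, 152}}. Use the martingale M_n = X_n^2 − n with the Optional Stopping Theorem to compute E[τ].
E[τ] = 151

M_n = X_n^2 − n is a martingale (since E[X_{n+1}^2 | F_n] = X_n^2 + 1). By OST (τ has finite mean in a bounded region), E[M_τ] = E[M_0] = X_0^2 − 0 = 151^2 = 22801. Also E[M_τ] = E[X_τ^2] − E[τ]. The walk exits at 0 or 152, with P(hit 152 first) = 151/152, so E[X_τ^2] = 152^2 · 151/152 + 0 = 22952. Thus E[τ] = E[X_τ^2] − E[M_τ] = 22952 − 22801 = 151 = 151(152 − 151) = 151.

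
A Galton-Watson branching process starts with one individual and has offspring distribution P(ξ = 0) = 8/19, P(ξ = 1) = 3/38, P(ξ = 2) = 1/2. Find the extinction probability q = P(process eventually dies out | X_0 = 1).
q = 16/19

The pgf is f(s) = 8/19 + 3/38·s + 1/2·s². The extinction probability q is the smallest fixed point of f in [0, 1]. Setting s = f(s):
  1/2·s² + (3/38 − 1)·s + 8/19 = 0
  1/2·s² − (8/19 + 1/2)·s + 8/19 = 0
which factors as (s − 1)·(1/2·s − 8/19) = 0, giving roots s = 1 and s = (8/19)/(1/2) = 16/19.
Mean offspring μ = 3/38 + 2·1/2 = 41/38 > 1 (supercritical), so q < 1. The extinction probability is the smaller root: q = (8/19)/(1/2) = 16/19.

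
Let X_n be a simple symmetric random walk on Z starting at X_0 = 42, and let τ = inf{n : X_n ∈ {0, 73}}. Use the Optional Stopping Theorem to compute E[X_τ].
E[X_τ] = 42

X_n is a martingale and τ is a bounded-mean stopping time (indeed τ is finite a.s. with bounded expectation since the walk is in a bounded region). By the OST, E[X_τ] = E[X_0] = 42. Equivalently: E[X_τ] = 73 · P(hit 73 first) + 0 · P(hit 0 first) = 73 · (42/73) = 42.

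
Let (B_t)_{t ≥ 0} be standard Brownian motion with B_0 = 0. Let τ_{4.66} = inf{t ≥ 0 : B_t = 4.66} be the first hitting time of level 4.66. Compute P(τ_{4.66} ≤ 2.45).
P(τ_{4.66} ≤ 2.45) = 2(1 − Φ(4.66/√2.45)) = 2(1 − Φ(2.9772)) ≈ 0.0029

By the reflection principle for standard BM, P(τ_b ≤ t) = 2 · P(B_t ≥ b). Since B_t ~ N(0, t), P(B_t ≥ 4.66) = 1 − Φ(4.66/√t) = 1 − Φ(4.66/√2.45) = 1 − Φ(2.9772) ≈ 0.00145. Doubling: P(τ_{4.66} ≤ 2.45) ≈ 2 · 0.00145 = 0.00290 ≈ 0.0029.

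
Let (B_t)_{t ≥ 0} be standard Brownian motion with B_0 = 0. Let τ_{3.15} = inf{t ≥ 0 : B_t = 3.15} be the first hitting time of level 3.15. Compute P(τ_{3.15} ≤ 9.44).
P(τ_{3.15} ≤ 9.44) = 2(1 − Φ(3.15/√9.44)) = 2(1 − Φ(1.0252)) ≈ 0.3053

By the reflection principle for standard BM, P(τ_b ≤ t) = 2 · P(B_t ≥ b). Since B_t ~ N(0, t), P(B_t ≥ 3.15) = 1 − Φ(3.15/√t) = 1 − Φ(3.15/√9.44) = 1 − Φ(1.0252) ≈ 0.15263. Doubling: P(τ_{3.15} ≤ 9.44) ≈ 2 · 0.15263 = 0.30526 ≈ 0.3053.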